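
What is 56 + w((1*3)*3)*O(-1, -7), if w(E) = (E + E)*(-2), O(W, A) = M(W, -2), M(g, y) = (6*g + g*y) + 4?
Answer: 56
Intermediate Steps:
M(g, y) = 4 + 6*g + g*y
O(W, A) = 4 + 4*W (O(W, A) = 4 + 6*W + W*(-2) = 4 + 6*W - 2*W = 4 + 4*W)
w(E) = -4*E (w(E) = (2*E)*(-2) = -4*E)
56 + w((1*3)*3)*O(-1, -7) = 56 + (-4*1*3*3)*(4 + 4*(-1)) = 56 + (-12*3)*(4 - 4) = 56 - 4*9*0 = 56 - 36*0 = 56 + 0 = 56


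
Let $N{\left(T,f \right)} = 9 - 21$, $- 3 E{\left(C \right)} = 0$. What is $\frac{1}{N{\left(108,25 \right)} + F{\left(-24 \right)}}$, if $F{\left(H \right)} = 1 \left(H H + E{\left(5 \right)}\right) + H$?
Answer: $\frac{1}{540} \approx 0.0018519$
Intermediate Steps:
$E{\left(C \right)} = 0$ ($E{\left(C \right)} = \left(- \frac{1}{3}\right) 0 = 0$)
$N{\left(T,f \right)} = -12$ ($N{\left(T,f \right)} = 9 - 21 = -12$)
$F{\left(H \right)} = H + H^{2}$ ($F{\left(H \right)} = 1 \left(H H + 0\right) + H = 1 \left(H^{2} + 0\right) + H = 1 H^{2} + H = H^{2} + H = H + H^{2}$)
$\frac{1}{N{\left(108,25 \right)} + F{\left(-24 \right)}} = \frac{1}{-12 - 24 \left(1 - 24\right)} = \frac{1}{-12 - -552} = \frac{1}{-12 + 552} = \frac{1}{540}$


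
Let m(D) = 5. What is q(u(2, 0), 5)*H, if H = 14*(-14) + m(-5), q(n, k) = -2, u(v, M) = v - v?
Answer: 382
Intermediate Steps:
u(v, M) = 0
H = -191 (H = 14*(-14) + 5 = -196 + 5 = -191)
q(u(2, 0), 5)*H = -2*(-191) = 382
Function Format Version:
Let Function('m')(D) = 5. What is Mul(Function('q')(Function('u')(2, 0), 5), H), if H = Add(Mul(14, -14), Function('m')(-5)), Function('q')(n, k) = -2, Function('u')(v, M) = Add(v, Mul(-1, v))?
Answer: 382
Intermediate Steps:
Function('u')(v, M) = 0
H = -191 (H = Add(Mul(14, -14), 5) = Add(-196, 5) = -191)
Mul(Function('q')(Function('u')(2, 0), 5), H) = Mul(-2, -191) = 382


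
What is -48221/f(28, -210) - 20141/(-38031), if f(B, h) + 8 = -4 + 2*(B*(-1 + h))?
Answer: 2072120599/449830668 ≈ 4.6064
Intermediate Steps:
f(B, h) = -12 + 2*B*(-1 + h) (f(B, h) = -8 + (-4 + 2*(B*(-1 + h))) = -8 + (-4 + 2*B*(-1 + h)) = -12 + 2*B*(-1 + h))
-48221/f(28, -210) - 20141/(-38031) = -48221/(-12 - 2*28 + 2*28*(-210)) - 20141/(-38031) = -48221/(-12 - 56 - 11760) - 20141*(-1/38031) = -48221/(-11828) + 20141/38031 = -48221*(-1/11828) + 20141/38031 = 48221/11828 + 20141/38031 = 2072120599/449830668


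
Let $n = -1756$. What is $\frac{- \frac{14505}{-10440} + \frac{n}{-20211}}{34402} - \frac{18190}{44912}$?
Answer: $- \frac{61123036847771}{150931760019376} \approx -0.40497$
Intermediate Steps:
$\frac{- \frac{14505}{-10440} + \frac{n}{-20211}}{34402} - \frac{18190}{44912} = \frac{- \frac{14505}{-10440} - \frac{1756}{-20211}}{34402} - \frac{18190}{44912} = \left(\left(-14505\right) \left(- \frac{1}{10440}\right) - - \frac{1756}{20211}\right) \frac{1}{34402} - \frac{9095}{22456} = \left(\frac{967}{696} + \frac{1756}{20211}\right) \frac{1}{34402} - \frac{9095}{22456} = \frac{2307357}{1562984} \cdot \frac{1}{34402} - \frac{9095}{22456} = \frac{2307357}{53769775568} - \frac{9095}{22456} = - \frac{61123036847771}{150931760019376}$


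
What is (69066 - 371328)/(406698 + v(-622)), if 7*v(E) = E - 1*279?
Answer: -2115834/2845985 ≈ -0.74345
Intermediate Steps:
v(E) = -279/7 + E/7 (v(E) = (E - 1*279)/7 = (E - 279)/7 = (-279 + E)/7 = -279/7 + E/7)
(69066 - 371328)/(406698 + v(-622)) = (69066 - 371328)/(406698 + (-279/7 + (⅐)*(-622))) = -302262/(406698 + (-279/7 - 622/7)) = -302262/(406698 - 901/7) = -302262/2845985/7 = -302262*7/2845985 = -2115834/2845985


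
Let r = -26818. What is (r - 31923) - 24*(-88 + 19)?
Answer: -57085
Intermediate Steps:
(r - 31923) - 24*(-88 + 19) = (-26818 - 31923) - 24*(-88 + 19) = -58741 - 24*(-69) = -58741 + 1656 = -57085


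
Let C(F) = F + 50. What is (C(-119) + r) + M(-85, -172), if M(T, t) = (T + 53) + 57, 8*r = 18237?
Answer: 17885/8 ≈ 2235.6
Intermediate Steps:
r = 18237/8 (r = (1/8)*18237 = 18237/8 ≈ 2279.6)
C(F) = 50 + F
M(T, t) = 110 + T (M(T, t) = (53 + T) + 57 = 110 + T)
(C(-119) + r) + M(-85, -172) = ((50 - 119) + 18237/8) + (110 - 85) = (-69 + 18237/8) + 25 = 17685/8 + 25 = 17885/8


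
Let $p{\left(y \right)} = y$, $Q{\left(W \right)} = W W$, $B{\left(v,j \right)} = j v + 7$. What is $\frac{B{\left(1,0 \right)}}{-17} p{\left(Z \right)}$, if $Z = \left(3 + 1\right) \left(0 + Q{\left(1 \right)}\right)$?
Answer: $- \frac{28}{17} \approx -1.6471$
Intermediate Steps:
$B{\left(v,j \right)} = 7 + j v$
$Q{\left(W \right)} = W^{2}$
$Z = 4$ ($Z = \left(3 + 1\right) \left(0 + 1^{2}\right) = 4 \left(0 + 1\right) = 4 \cdot 1 = 4$)
$\frac{B{\left(1,0 \right)}}{-17} p{\left(Z \right)} = \frac{7 + 0 \cdot 1}{-17} \cdot 4 = - \frac{7 + 0}{17} \cdot 4 = \left(- \frac{1}{17}\right) 7 \cdot 4 = \left(- \frac{7}{17}\right) 4 = - \frac{28}{17}$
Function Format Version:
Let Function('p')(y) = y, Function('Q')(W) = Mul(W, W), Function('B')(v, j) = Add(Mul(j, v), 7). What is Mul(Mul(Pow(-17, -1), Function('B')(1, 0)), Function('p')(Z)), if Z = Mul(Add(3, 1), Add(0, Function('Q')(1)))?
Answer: Rational(-28, 17) ≈ -1.6471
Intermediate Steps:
Function('B')(v, j) = Add(7, Mul(j, v))
Function('Q')(W) = Pow(W, 2)
Z = 4 (Z = Mul(Add(3, 1), Add(0, Pow(1, 2))) = Mul(4, Add(0, 1)) = Mul(4, 1) = 4)
Mul(Mul(Pow(-17, -1), Function('B')(1, 0)), Function('p')(Z)) = Mul(Mul(Pow(-17, -1), Add(7, Mul(0, 1))), 4) = Mul(Mul(Rational(-1, 17), Add(7, 0)), 4) = Mul(Mul(Rational(-1, 17), 7), 4) = Mul(Rational(-7, 17), 4) = Rational(-28, 17)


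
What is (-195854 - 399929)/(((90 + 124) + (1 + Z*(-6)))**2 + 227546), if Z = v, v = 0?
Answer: -31357/14409 ≈ -2.1762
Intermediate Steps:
Z = 0
(-195854 - 399929)/(((90 + 124) + (1 + Z*(-6)))**2 + 227546) = (-195854 - 399929)/(((90 + 124) + (1 + 0*(-6)))**2 + 227546) = -595783/((214 + (1 + 0))**2 + 227546) = -595783/((214 + 1)**2 + 227546) = -595783/(215**2 + 227546) = -595783/(46225 + 227546) = -595783/273771 = -595783*1/273771 = -31357/14409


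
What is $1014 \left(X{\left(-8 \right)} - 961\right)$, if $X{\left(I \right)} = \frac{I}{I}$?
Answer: $-973440$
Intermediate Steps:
$X{\left(I \right)} = 1$
$1014 \left(X{\left(-8 \right)} - 961\right) = 1014 \left(1 - 961\right) = 1014 \left(-960\right) = -973440$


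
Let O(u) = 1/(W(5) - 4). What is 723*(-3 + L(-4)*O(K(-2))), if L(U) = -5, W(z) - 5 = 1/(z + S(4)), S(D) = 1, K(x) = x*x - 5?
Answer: -36873/7 ≈ -5267.6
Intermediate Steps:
K(x) = -5 + x² (K(x) = x² - 5 = -5 + x²)
W(z) = 5 + 1/(1 + z) (W(z) = 5 + 1/(z + 1) = 5 + 1/(1 + z))
O(u) = 6/7 (O(u) = 1/((6 + 5*5)/(1 + 5) - 4) = 1/((6 + 25)/6 - 4) = 1/((⅙)*31 - 4) = 1/(31/6 - 4) = 1/(7/6) = 6/7)
723*(-3 + L(-4)*O(K(-2))) = 723*(-3 - 5*6/7) = 723*(-3 - 30/7) = 723*(-51/7) = -36873/7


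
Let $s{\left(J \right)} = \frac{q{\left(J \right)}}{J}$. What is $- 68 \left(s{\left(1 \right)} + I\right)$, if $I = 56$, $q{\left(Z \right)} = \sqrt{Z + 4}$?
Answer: $-3808 - 68 \sqrt{5} \approx -3960.1$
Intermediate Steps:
$q{\left(Z \right)} = \sqrt{4 + Z}$
$s{\left(J \right)} = \frac{\sqrt{4 + J}}{J}$
$- 68 \left(s{\left(1 \right)} + I\right) = - 68 \left(\frac{\sqrt{4 + 1}}{1} + 56\right) = - 68 \left(1 \sqrt{5} + 56\right) = - 68 \left(\sqrt{5} + 56\right) = - 68 \left(56 + \sqrt{5}\right) = -3808 - 68 \sqrt{5}$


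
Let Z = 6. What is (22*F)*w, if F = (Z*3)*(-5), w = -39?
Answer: 77220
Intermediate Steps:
F = -90 (F = (6*3)*(-5) = 18*(-5) = -90)
(22*F)*w = (22*(-90))*(-39) = -1980*(-39) = 77220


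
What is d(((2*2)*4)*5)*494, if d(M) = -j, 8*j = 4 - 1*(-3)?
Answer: -1729/4 ≈ -432.25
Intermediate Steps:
j = 7/8 (j = (4 - 1*(-3))/8 = (4 + 3)/8 = (⅛)*7 = 7/8 ≈ 0.87500)
d(M) = -7/8 (d(M) = -1*7/8 = -7/8)
d(((2*2)*4)*5)*494 = -7/8*494 = -1729/4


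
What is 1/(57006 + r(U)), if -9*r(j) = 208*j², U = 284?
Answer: -9/16263394 ≈ -5.5339e-7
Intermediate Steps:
r(j) = -208*j²/9
1/(57006 + r(U)) = 1/(57006 - 208/9*284²) = 1/(57006 - 208/9*80656) = 1/(57006 - 16776448/9) = 1/(-16263394/9) = -9/16263394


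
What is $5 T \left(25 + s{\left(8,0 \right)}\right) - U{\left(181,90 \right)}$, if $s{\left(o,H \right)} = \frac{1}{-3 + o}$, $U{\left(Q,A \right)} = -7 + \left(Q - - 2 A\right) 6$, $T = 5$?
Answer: $-1529$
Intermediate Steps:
$U{\left(Q,A \right)} = -7 + 6 Q + 12 A$ ($U{\left(Q,A \right)} = -7 + \left(Q + 2 A\right) 6 = -7 + \left(6 Q + 12 A\right) = -7 + 6 Q + 12 A$)
$5 T \left(25 + s{\left(8,0 \right)}\right) - U{\left(181,90 \right)} = 5 \cdot 5 \left(25 + \frac{1}{-3 + 8}\right) - \left(-7 + 6 \cdot 181 + 12 \cdot 90\right) = 25 \left(25 + \frac{1}{5}\right) - \left(-7 + 1086 + 1080\right) = 25 \left(25 + \frac{1}{5}\right) - 2159 = 25 \cdot \frac{126}{5} - 2159 = 630 - 2159 = -1529$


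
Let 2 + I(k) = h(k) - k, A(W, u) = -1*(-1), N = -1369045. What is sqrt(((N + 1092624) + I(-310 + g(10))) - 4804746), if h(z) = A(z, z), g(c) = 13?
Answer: I*sqrt(5080871) ≈ 2254.1*I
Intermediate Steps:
A(W, u) = 1
h(z) = 1
I(k) = -1 - k (I(k) = -2 + (1 - k) = -1 - k)
sqrt(((N + 1092624) + I(-310 + g(10))) - 4804746) = sqrt(((-1369045 + 1092624) + (-1 - (-310 + 13))) - 4804746) = sqrt((-276421 + (-1 - 1*(-297))) - 4804746) = sqrt((-276421 + (-1 + 297)) - 4804746) = sqrt((-276421 + 296) - 4804746) = sqrt(-276125 - 4804746) = sqrt(-5080871) = I*sqrt(5080871)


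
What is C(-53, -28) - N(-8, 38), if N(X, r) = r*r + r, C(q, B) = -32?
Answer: -1514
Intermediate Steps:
N(X, r) = r + r**2 (N(X, r) = r**2 + r = r + r**2)
C(-53, -28) - N(-8, 38) = -32 - 38*(1 + 38) = -32 - 38*39 = -32 - 1*1482 = -32 - 1482 = -1514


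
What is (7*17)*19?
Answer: 2261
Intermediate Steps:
(7*17)*19 = 119*19 = 2261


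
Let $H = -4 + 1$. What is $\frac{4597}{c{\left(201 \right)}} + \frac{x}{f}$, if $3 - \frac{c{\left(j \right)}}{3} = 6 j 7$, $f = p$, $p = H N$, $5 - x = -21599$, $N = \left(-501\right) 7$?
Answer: $\frac{6155351}{3288397} \approx 1.8718$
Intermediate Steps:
$H = -3$
$N = -3507$
$x = 21604$ ($x = 5 - -21599 = 5 + 21599 = 21604$)
$p = 10521$ ($p = \left(-3\right) \left(-3507\right) = 10521$)
$f = 10521$
$c{\left(j \right)} = 9 - 126 j$ ($c{\left(j \right)} = 9 - 3 \cdot 6 j 7 = 9 - 3 \cdot 42 j = 9 - 126 j$)
$\frac{4597}{c{\left(201 \right)}} + \frac{x}{f} = \frac{4597}{9 - 25326} + \frac{21604}{10521} = \frac{4597}{9 - 25326} + 21604 \cdot \frac{1}{10521} = \frac{4597}{-25317} + \frac{21604}{10521} = 4597 \left(- \frac{1}{25317}\right) + \frac{21604}{10521} = - \frac{4597}{25317} + \frac{21604}{10521} = \frac{6155351}{3288397}$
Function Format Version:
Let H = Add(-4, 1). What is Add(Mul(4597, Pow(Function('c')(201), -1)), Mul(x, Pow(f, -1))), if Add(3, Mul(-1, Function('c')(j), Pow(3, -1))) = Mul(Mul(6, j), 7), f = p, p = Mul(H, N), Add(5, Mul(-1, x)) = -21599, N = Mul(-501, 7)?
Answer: Rational(6155351, 3288397) ≈ 1.8718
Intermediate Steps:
H = -3
N = -3507
x = 21604 (x = Add(5, Mul(-1, -21599)) = Add(5, 21599) = 21604)
p = 10521 (p = Mul(-3, -3507) = 10521)
f = 10521
Function('c')(j) = Add(9, Mul(-126, j)) (Function('c')(j) = Add(9, Mul(-3, Mul(Mul(6, j), 7))) = Add(9, Mul(-3, Mul(42, j))) = Add(9, Mul(-126, j)))
Add(Mul(4597, Pow(Function('c')(201), -1)), Mul(x, Pow(f, -1))) = Add(Mul(4597, Pow(Add(9, Mul(-126, 201)), -1)), Mul(21604, Pow(10521, -1))) = Add(Mul(4597, Pow(Add(9, -25326), -1)), Mul(21604, Rational(1, 10521))) = Add(Mul(4597, Pow(-25317, -1)), Rational(21604, 10521)) = Add(Mul(4597, Rational(-1, 25317)), Rational(21604, 10521)) = Add(Rational(-4597, 25317), Rational(21604, 10521)) = Rational(6155351, 3288397)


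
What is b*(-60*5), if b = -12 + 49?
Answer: -11100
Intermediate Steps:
b = 37
b*(-60*5) = 37*(-60*5) = 37*(-300) = -11100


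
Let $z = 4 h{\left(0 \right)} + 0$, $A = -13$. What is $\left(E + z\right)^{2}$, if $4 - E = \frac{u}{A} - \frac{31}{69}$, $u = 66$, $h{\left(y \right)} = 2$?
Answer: $\frac{247149841}{804609} \approx 307.17$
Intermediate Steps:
$E = \frac{8545}{897}$ ($E = 4 - \left(\frac{66}{-13} - \frac{31}{69}\right) = 4 - \left(66 \left(- \frac{1}{13}\right) - \frac{31}{69}\right) = 4 - \left(- \frac{66}{13} - \frac{31}{69}\right) = 4 - - \frac{4957}{897} = 4 + \frac{4957}{897} = \frac{8545}{897} \approx 9.5262$)
$z = 8$ ($z = 4 \cdot 2 + 0 = 8 + 0 = 8$)
$\left(E + z\right)^{2} = \left(\frac{8545}{897} + 8\right)^{2} = \left(\frac{15721}{897}\right)^{2} = \frac{247149841}{804609}$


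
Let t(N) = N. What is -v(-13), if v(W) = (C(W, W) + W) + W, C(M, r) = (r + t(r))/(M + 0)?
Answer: 24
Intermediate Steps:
C(M, r) = 2*r/M (C(M, r) = (r + r)/(M + 0) = (2*r)/M = 2*r/M)
v(W) = 2 + 2*W (v(W) = (2*W/W + W) + W = (2 + W) + W = 2 + 2*W)
-v(-13) = -(2 + 2*(-13)) = -(2 - 26) = -1*(-24) = 24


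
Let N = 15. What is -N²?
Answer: -225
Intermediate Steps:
-N² = -1*15² = -1*225 = -225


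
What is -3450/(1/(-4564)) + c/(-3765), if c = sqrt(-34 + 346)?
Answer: 15745800 - 2*sqrt(78)/3765 ≈ 1.5746e+7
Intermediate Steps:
c = 2*sqrt(78) (c = sqrt(312) = 2*sqrt(78) ≈ 17.664)
-3450/(1/(-4564)) + c/(-3765) = -3450/(1/(-4564)) + (2*sqrt(78))/(-3765) = -3450/(-1/4564) + (2*sqrt(78))*(-1/3765) = -3450*(-4564) - 2*sqrt(78)/3765 = 15745800 - 2*sqrt(78)/3765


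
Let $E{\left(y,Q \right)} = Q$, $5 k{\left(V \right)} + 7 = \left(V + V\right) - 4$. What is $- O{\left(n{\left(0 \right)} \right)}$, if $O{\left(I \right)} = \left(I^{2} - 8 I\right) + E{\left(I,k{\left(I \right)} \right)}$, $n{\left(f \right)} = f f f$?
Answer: $\frac{11}{5} \approx 2.2$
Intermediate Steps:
$n{\left(f \right)} = f^{3}$ ($n{\left(f \right)} = f^{2} f = f^{3}$)
$k{\left(V \right)} = - \frac{11}{5} + \frac{2 V}{5}$ ($k{\left(V \right)} = - \frac{7}{5} + \frac{\left(V + V\right) - 4}{5} = - \frac{7}{5} + \frac{2 V - 4}{5} = - \frac{7}{5} + \frac{-4 + 2 V}{5} = - \frac{7}{5} + \left(- \frac{4}{5} + \frac{2 V}{5}\right) = - \frac{11}{5} + \frac{2 V}{5}$)
$O{\left(I \right)} = - \frac{11}{5} + I^{2} - \frac{38 I}{5}$ ($O{\left(I \right)} = \left(I^{2} - 8 I\right) + \left(- \frac{11}{5} + \frac{2 I}{5}\right) = - \frac{11}{5} + I^{2} - \frac{38 I}{5}$)
$- O{\left(n{\left(0 \right)} \right)} = - (- \frac{11}{5} + \left(0^{3}\right)^{2} - \frac{38 \cdot 0^{3}}{5}) = - (- \frac{11}{5} + 0^{2} - 0) = - (- \frac{11}{5} + 0 + 0) = \left(-1\right) \left(- \frac{11}{5}\right) = \frac{11}{5}$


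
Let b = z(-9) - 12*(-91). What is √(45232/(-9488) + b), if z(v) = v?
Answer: 4*√23697466/593 ≈ 32.836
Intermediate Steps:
b = 1083 (b = -9 - 12*(-91) = -9 + 1092 = 1083)
√(45232/(-9488) + b) = √(45232/(-9488) + 1083) = √(45232*(-1/9488) + 1083) = √(-2827/593 + 1083) = √(639392/593) = 4*√23697466/593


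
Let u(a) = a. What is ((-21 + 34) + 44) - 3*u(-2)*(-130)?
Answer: -723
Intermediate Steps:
((-21 + 34) + 44) - 3*u(-2)*(-130) = ((-21 + 34) + 44) - 3*(-2)*(-130) = (13 + 44) + 6*(-130) = 57 - 780 = -723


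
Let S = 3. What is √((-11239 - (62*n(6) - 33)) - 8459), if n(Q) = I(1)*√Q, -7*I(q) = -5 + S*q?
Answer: √(-963585 - 868*√6)/7 ≈ 140.39*I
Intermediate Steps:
I(q) = 5/7 - 3*q/7 (I(q) = -(-5 + 3*q)/7 = 5/7 - 3*q/7)
n(Q) = 2*√Q/7 (n(Q) = (5/7 - 3/7*1)*√Q = (5/7 - 3/7)*√Q = 2*√Q/7)
√((-11239 - (62*n(6) - 33)) - 8459) = √((-11239 - (62*(2*√6/7) - 33)) - 8459) = √((-11239 - (124*√6/7 - 33)) - 8459) = √((-11239 - (-33 + 124*√6/7)) - 8459) = √((-11239 + (33 - 124*√6/7)) - 8459) = √((-11206 - 124*√6/7) - 8459) = √(-19665 - 124*√6/7)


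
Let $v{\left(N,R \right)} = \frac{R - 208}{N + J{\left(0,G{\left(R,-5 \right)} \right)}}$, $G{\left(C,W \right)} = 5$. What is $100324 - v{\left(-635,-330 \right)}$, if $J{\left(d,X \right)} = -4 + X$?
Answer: $\frac{31802439}{317} \approx 1.0032 \cdot 10^{5}$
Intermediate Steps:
$v{\left(N,R \right)} = \frac{-208 + R}{1 + N}$ ($v{\left(N,R \right)} = \frac{R - 208}{N + \left(-4 + 5\right)} = \frac{-208 + R}{N + 1} = \frac{-208 + R}{1 + N}$)
$100324 - v{\left(-635,-330 \right)} = 100324 - \frac{-208 - 330}{1 - 635} = 100324 - \frac{1}{-634} \left(-538\right) = 100324 - \left(- \frac{1}{634}\right) \left(-538\right) = 100324 - \frac{269}{317} = \frac{31802439}{317}$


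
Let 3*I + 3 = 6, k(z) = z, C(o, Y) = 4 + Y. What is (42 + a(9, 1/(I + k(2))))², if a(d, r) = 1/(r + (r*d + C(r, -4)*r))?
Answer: 178929/100 ≈ 1789.3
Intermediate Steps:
I = 1 (I = -1 + (⅓)*6 = -1 + 2 = 1)
a(d, r) = 1/(r + d*r) (a(d, r) = 1/(r + (r*d + (4 - 4)*r)) = 1/(r + (d*r + 0*r)) = 1/(r + (d*r + 0)) = 1/(r + d*r))
(42 + a(9, 1/(I + k(2))))² = (42 + 1/((1/(1 + 2))*(1 + 9)))² = (42 + 1/(1/3*10))² = (42 + (⅒)/(⅓))² = (42 + 3*(⅒))² = (42 + 3/10)² = (423/10)² = 178929/100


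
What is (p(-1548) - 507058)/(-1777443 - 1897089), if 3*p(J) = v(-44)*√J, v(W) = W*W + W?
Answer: 253529/1837266 - 946*I*√43/918633 ≈ 0.13799 - 0.0067528*I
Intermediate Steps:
v(W) = W + W² (v(W) = W² + W = W + W²)
p(J) = 1892*√J/3 (p(J) = ((-44*(1 - 44))*√J)/3 = ((-44*(-43))*√J)/3 = (1892*√J)/3 = 1892*√J/3)
(p(-1548) - 507058)/(-1777443 - 1897089) = (1892*√(-1548)/3 - 507058)/(-1777443 - 1897089) = (1892*(6*I*√43)/3 - 507058)/(-3674532) = (3784*I*√43 - 507058)*(-1/3674532) = (-507058 + 3784*I*√43)*(-1/3674532) = 253529/1837266 - 946*I*√43/918633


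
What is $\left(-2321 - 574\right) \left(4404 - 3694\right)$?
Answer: $-2055450$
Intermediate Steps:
$\left(-2321 - 574\right) \left(4404 - 3694\right) = \left(-2895\right) 710 = -2055450$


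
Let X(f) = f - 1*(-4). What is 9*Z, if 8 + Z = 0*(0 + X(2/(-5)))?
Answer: -72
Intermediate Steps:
X(f) = 4 + f (X(f) = f + 4 = 4 + f)
Z = -8 (Z = -8 + 0*(0 + (4 + 2/(-5))) = -8 + 0*(0 + (4 + 2*(-⅕))) = -8 + 0*(0 + (4 - ⅖)) = -8 + 0*(0 + 18/5) = -8 + 0*(18/5) = -8 + 0 = -8)
9*Z = 9*(-8) = -72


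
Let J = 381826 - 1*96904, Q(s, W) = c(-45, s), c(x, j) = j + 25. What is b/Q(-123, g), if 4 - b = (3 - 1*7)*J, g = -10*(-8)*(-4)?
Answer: -569846/49 ≈ -11630.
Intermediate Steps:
c(x, j) = 25 + j
g = -320 (g = 80*(-4) = -320)
Q(s, W) = 25 + s
J = 284922 (J = 381826 - 96904 = 284922)
b = 1139692 (b = 4 - (3 - 1*7)*284922 = 4 - (3 - 7)*284922 = 4 - (-4)*284922 = 4 - 1*(-1139688) = 4 + 1139688 = 1139692)
b/Q(-123, g) = 1139692/(25 - 123) = 1139692/(-98) = 1139692*(-1/98) = -569846/49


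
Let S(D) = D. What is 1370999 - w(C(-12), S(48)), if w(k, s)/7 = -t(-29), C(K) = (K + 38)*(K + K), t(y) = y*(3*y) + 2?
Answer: 1388674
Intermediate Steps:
t(y) = 2 + 3*y**2 (t(y) = 3*y**2 + 2 = 2 + 3*y**2)
C(K) = 2*K*(38 + K) (C(K) = (38 + K)*(2*K) = 2*K*(38 + K))
w(k, s) = -17675 (w(k, s) = 7*(-(2 + 3*(-29)**2)) = 7*(-(2 + 3*841)) = 7*(-(2 + 2523)) = 7*(-1*2525) = 7*(-2525) = -17675)
1370999 - w(C(-12), S(48)) = 1370999 - 1*(-17675) = 1370999 + 17675 = 1388674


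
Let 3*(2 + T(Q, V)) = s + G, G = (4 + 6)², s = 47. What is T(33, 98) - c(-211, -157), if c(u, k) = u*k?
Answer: -33080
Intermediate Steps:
G = 100 (G = 10² = 100)
c(u, k) = k*u
T(Q, V) = 47 (T(Q, V) = -2 + (47 + 100)/3 = -2 + (⅓)*147 = -2 + 49 = 47)
T(33, 98) - c(-211, -157) = 47 - (-157)*(-211) = 47 - 1*33127 = 47 - 33127 = -33080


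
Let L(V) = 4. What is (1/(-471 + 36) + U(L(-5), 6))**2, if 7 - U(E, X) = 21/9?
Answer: 4116841/189225 ≈ 21.756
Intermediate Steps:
U(E, X) = 14/3 (U(E, X) = 7 - 21/9 = 7 - 1*7/3 = 7 - 7/3 = 14/3)
(1/(-471 + 36) + U(L(-5), 6))**2 = (1/(-471 + 36) + 14/3)**2 = (1/(-435) + 14/3)**2 = (-1/435 + 14/3)**2 = (2029/435)**2 = 4116841/189225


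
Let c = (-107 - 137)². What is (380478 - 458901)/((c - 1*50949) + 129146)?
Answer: -26141/45911 ≈ -0.56938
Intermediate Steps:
c = 59536 (c = (-244)² = 59536)
(380478 - 458901)/((c - 1*50949) + 129146) = (380478 - 458901)/((59536 - 1*50949) + 129146) = -78423/((59536 - 50949) + 129146) = -78423/(8587 + 129146) = -78423/137733 = -78423*1/137733 = -26141/45911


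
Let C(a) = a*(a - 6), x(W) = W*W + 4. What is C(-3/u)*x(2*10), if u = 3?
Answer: 2828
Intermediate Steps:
x(W) = 4 + W² (x(W) = W² + 4 = 4 + W²)
C(a) = a*(-6 + a)
C(-3/u)*x(2*10) = ((-3/3)*(-6 - 3/3))*(4 + (2*10)²) = ((-3*⅓)*(-6 - 3*⅓))*(4 + 20²) = (-(-6 - 1))*(4 + 400) = -1*(-7)*404 = 7*404 = 2828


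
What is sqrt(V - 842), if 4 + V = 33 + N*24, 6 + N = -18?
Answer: I*sqrt(1389) ≈ 37.269*I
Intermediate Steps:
N = -24 (N = -6 - 18 = -24)
V = -547 (V = -4 + (33 - 24*24) = -4 + (33 - 576) = -4 - 543 = -547)
sqrt(V - 842) = sqrt(-547 - 842) = sqrt(-1389) = I*sqrt(1389)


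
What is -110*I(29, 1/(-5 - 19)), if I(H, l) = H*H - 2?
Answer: -92290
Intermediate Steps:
I(H, l) = -2 + H**2 (I(H, l) = H**2 - 2 = -2 + H**2)
-110*I(29, 1/(-5 - 19)) = -110*(-2 + 29**2) = -110*(-2 + 841) = -110*839 = -92290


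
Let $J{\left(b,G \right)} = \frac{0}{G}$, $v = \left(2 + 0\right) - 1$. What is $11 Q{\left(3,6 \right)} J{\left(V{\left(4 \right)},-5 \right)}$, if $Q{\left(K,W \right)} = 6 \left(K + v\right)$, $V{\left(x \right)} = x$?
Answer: $0$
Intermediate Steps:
$v = 1$ ($v = 2 - 1 = 1$)
$J{\left(b,G \right)} = 0$
$Q{\left(K,W \right)} = 6 + 6 K$ ($Q{\left(K,W \right)} = 6 \left(K + 1\right) = 6 \left(1 + K\right) = 6 + 6 K$)
$11 Q{\left(3,6 \right)} J{\left(V{\left(4 \right)},-5 \right)} = 11 \left(6 + 6 \cdot 3\right) 0 = 11 \left(6 + 18\right) 0 = 11 \cdot 24 \cdot 0 = 264 \cdot 0 = 0$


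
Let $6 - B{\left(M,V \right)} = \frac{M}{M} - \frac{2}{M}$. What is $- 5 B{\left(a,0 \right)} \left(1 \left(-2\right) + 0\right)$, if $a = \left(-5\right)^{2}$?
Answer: $\frac{254}{5} \approx 50.8$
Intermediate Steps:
$a = 25$
$B{\left(M,V \right)} = 5 + \frac{2}{M}$ ($B{\left(M,V \right)} = 6 - \left(\frac{M}{M} - \frac{2}{M}\right) = 6 - \left(1 - \frac{2}{M}\right) = 5 + \frac{2}{M}$)
$- 5 B{\left(a,0 \right)} \left(1 \left(-2\right) + 0\right) = - 5 \left(5 + \frac{2}{25}\right) \left(1 \left(-2\right) + 0\right) = - 5 \left(5 + 2 \cdot \frac{1}{25}\right) \left(-2 + 0\right) = - 5 \left(5 + \frac{2}{25}\right) \left(-2\right) = \left(-5\right) \frac{127}{25} \left(-2\right) = \left(- \frac{127}{5}\right) \left(-2\right) = \frac{254}{5}$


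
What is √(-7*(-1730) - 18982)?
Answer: 2*I*√1718 ≈ 82.898*I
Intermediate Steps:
√(-7*(-1730) - 18982) = √(12110 - 18982) = √(-6872) = 2*I*√1718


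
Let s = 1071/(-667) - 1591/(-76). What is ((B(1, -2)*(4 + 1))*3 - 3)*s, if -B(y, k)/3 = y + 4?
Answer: -2939403/667 ≈ -4406.9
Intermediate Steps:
B(y, k) = -12 - 3*y (B(y, k) = -3*(y + 4) = -3*(4 + y) = -12 - 3*y)
s = 979801/50692 (s = 1071*(-1/667) - 1591*(-1/76) = -1071/667 + 1591/76 = 979801/50692 ≈ 19.329)
((B(1, -2)*(4 + 1))*3 - 3)*s = (((-12 - 3*1)*(4 + 1))*3 - 3)*(979801/50692) = (((-12 - 3)*5)*3 - 3)*(979801/50692) = (-15*5*3 - 3)*(979801/50692) = (-75*3 - 3)*(979801/50692) = (-225 - 3)*(979801/50692) = -228*979801/50692 = -2939403/667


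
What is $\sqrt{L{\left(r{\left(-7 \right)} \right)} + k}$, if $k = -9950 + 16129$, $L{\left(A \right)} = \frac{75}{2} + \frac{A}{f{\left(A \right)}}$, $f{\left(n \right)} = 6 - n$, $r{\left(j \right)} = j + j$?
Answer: $\frac{\sqrt{155395}}{5} \approx 78.84$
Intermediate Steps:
$r{\left(j \right)} = 2 j$
$L{\left(A \right)} = \frac{75}{2} + \frac{A}{6 - A}$
$k = 6179$
$\sqrt{L{\left(r{\left(-7 \right)} \right)} + k} = \sqrt{\frac{-450 + 73 \cdot 2 \left(-7\right)}{2 \left(-6 + 2 \left(-7\right)\right)} + 6179} = \sqrt{\frac{-450 + 73 \left(-14\right)}{2 \left(-6 - 14\right)} + 6179} = \sqrt{\frac{-450 - 1022}{2 \left(-20\right)} + 6179} = \sqrt{\frac{1}{2} \left(- \frac{1}{20}\right) \left(-1472\right) + 6179} = \sqrt{\frac{184}{5} + 6179} = \sqrt{\frac{31079}{5}} = \frac{\sqrt{155395}}{5}$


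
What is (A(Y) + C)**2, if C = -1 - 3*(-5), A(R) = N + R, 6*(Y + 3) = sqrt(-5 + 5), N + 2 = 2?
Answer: 121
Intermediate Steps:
N = 0 (N = -2 + 2 = 0)
Y = -3 (Y = -3 + sqrt(-5 + 5)/6 = -3 + sqrt(0)/6 = -3 + (1/6)*0 = -3 + 0 = -3)
A(R) = R (A(R) = 0 + R = R)
C = 14 (C = -1 + 15 = 14)
(A(Y) + C)**2 = (-3 + 14)**2 = 11**2 = 121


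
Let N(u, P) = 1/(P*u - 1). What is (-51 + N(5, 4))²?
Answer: 937024/361 ≈ 2595.6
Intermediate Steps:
N(u, P) = 1/(-1 + P*u)
(-51 + N(5, 4))² = (-51 + 1/(-1 + 4*5))² = (-51 + 1/(-1 + 20))² = (-51 + 1/19)² = (-968/19)² = 937024/361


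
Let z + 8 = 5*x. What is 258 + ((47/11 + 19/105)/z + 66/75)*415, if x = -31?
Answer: 115191988/188265 ≈ 611.86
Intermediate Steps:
z = -163 (z = -8 + 5*(-31) = -8 - 155 = -163)
258 + ((47/11 + 19/105)/z + 66/75)*415 = 258 + ((47/11 + 19/105)/(-163) + 66/75)*415 = 258 + ((47*(1/11) + 19*(1/105))*(-1/163) + 66*(1/75))*415 = 258 + ((47/11 + 19/105)*(-1/163) + 22/25)*415 = 258 + ((5144/1155)*(-1/163) + 22/25)*415 = 258 + (-5144/188265 + 22/25)*415 = 258 + (802646/941325)*415 = 258 + 66619618/188265 = 115191988/188265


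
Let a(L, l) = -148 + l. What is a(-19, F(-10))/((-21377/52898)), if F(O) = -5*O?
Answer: 5184004/21377 ≈ 242.50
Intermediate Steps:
a(-19, F(-10))/((-21377/52898)) = (-148 - 5*(-10))/((-21377/52898)) = (-148 + 50)/((-21377*1/52898)) = -98/(-21377/52898) = -98*(-52898/21377) = 5184004/21377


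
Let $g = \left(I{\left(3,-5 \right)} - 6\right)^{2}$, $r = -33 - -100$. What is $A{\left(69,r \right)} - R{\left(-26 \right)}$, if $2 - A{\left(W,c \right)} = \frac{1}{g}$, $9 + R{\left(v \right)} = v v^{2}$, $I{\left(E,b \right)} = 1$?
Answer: $\frac{439674}{25} \approx 17587.0$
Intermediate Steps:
$r = 67$ ($r = -33 + 100 = 67$)
$R{\left(v \right)} = -9 + v^{3}$ ($R{\left(v \right)} = -9 + v v^{2} = -9 + v^{3}$)
$g = 25$ ($g = \left(1 - 6\right)^{2} = \left(-5\right)^{2} = 25$)
$A{\left(W,c \right)} = \frac{49}{25}$ ($A{\left(W,c \right)} = 2 - \frac{1}{25} = \frac{49}{25}$)
$A{\left(69,r \right)} - R{\left(-26 \right)} = \frac{49}{25} - \left(-9 + \left(-26\right)^{3}\right) = \frac{49}{25} - \left(-9 - 17576\right) = \frac{49}{25} - -17585 = \frac{49}{25} + 17585 = \frac{439674}{25}$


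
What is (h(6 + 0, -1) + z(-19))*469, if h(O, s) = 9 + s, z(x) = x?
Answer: -5159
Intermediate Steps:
(h(6 + 0, -1) + z(-19))*469 = ((9 - 1) - 19)*469 = (8 - 19)*469 = -11*469 = -5159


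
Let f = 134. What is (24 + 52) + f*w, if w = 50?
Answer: 6776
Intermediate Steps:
(24 + 52) + f*w = (24 + 52) + 134*50 = 76 + 6700 = 6776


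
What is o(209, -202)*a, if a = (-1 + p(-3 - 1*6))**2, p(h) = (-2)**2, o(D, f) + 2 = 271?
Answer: 2421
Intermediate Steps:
o(D, f) = 269 (o(D, f) = -2 + 271 = 269)
p(h) = 4
a = 9 (a = (-1 + 4)**2 = 3**2 = 9)
o(209, -202)*a = 269*9 = 2421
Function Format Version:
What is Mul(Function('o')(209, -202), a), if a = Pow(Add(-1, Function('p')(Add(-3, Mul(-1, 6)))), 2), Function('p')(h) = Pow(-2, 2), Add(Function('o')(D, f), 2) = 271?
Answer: 2421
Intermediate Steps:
Function('o')(D, f) = 269 (Function('o')(D, f) = Add(-2, 271) = 269)
Function('p')(h) = 4
a = 9 (a = Pow(Add(-1, 4), 2) = Pow(3, 2) = 9)
Mul(Function('o')(209, -202), a) = Mul(269, 9) = 2421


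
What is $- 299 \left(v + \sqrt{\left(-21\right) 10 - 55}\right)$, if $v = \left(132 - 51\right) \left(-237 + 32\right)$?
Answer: $4964895 - 299 i \sqrt{265} \approx 4.9649 \cdot 10^{6} - 4867.4 i$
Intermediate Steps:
$v = -16605$ ($v = 81 \left(-205\right) = -16605$)
$- 299 \left(v + \sqrt{\left(-21\right) 10 - 55}\right) = - 299 \left(-16605 + \sqrt{\left(-21\right) 10 - 55}\right) = - 299 \left(-16605 + \sqrt{-210 - 55}\right) = - 299 \left(-16605 + \sqrt{-265}\right) = - 299 \left(-16605 + i \sqrt{265}\right) = 4964895 - 299 i \sqrt{265}$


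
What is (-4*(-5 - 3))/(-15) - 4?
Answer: -92/15 ≈ -6.1333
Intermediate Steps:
(-4*(-5 - 3))/(-15) - 4 = -(-4)*(-8)/15 - 4 = -1/15*32 - 4 = -32/15 - 4 = -92/15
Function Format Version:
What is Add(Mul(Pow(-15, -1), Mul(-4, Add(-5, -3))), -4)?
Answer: Rational(-92, 15) ≈ -6.1333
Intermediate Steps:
Add(Mul(Pow(-15, -1), Mul(-4, Add(-5, -3))), -4) = Add(Mul(Rational(-1, 15), Mul(-4, -8)), -4) = Add(Mul(Rational(-1, 15), 32), -4) = Add(Rational(-32, 15), -4) = Rational(-92, 15)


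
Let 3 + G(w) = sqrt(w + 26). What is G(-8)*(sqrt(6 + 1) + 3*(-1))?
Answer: 3*(1 - sqrt(2))*(3 - sqrt(7)) ≈ -0.44020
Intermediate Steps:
G(w) = -3 + sqrt(26 + w) (G(w) = -3 + sqrt(w + 26) = -3 + sqrt(26 + w))
G(-8)*(sqrt(6 + 1) + 3*(-1)) = (-3 + sqrt(26 - 8))*(sqrt(6 + 1) + 3*(-1)) = (-3 + sqrt(18))*(sqrt(7) - 3) = (-3 + 3*sqrt(2))*(-3 + sqrt(7)) = (-3 + sqrt(7))*(-3 + 3*sqrt(2))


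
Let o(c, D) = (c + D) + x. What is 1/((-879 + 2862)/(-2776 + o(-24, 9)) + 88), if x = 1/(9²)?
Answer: 226070/19733537 ≈ 0.011456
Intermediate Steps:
x = 1/81 ≈ 0.012346
o(c, D) = 1/81 + D + c (o(c, D) = (c + D) + 1/81 = (D + c) + 1/81 = 1/81 + D + c)
1/((-879 + 2862)/(-2776 + o(-24, 9)) + 88) = 1/((-879 + 2862)/(-2776 + (1/81 + 9 - 24)) + 88) = 1/(1983/(-2776 - 1214/81) + 88) = 1/(1983/(-226070/81) + 88) = 1/(1983*(-81/226070) + 88) = 1/(-160623/226070 + 88) = 1/(19733537/226070) = 226070/19733537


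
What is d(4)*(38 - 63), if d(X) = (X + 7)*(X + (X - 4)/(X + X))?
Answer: -1100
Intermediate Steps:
d(X) = (7 + X)*(X + (-4 + X)/(2*X)) (d(X) = (7 + X)*(X + (-4 + X)/((2*X))) = (7 + X)*(X + (-4 + X)*(1/(2*X))) = (7 + X)*(X + (-4 + X)/(2*X)))
d(4)*(38 - 63) = (3/2 + 4**2 - 14/4 + (15/2)*4)*(38 - 63) = (3/2 + 16 - 14*1/4 + 30)*(-25) = (3/2 + 16 - 7/2 + 30)*(-25) = 44*(-25) = -1100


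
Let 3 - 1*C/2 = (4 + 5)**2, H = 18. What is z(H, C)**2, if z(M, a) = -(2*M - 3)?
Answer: 1089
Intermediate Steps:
C = -156 (C = 6 - 2*(4 + 5)**2 = 6 - 2*9**2 = 6 - 2*81 = 6 - 162 = -156)
z(M, a) = 3 - 2*M (z(M, a) = -(-3 + 2*M) = 3 - 2*M)
z(H, C)**2 = (3 - 2*18)**2 = (3 - 36)**2 = (-33)**2 = 1089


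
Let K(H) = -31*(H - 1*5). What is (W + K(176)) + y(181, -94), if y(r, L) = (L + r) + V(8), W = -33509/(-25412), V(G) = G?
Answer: -132261363/25412 ≈ -5204.7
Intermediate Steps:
W = 33509/25412 (W = -33509*(-1/25412) = 33509/25412 ≈ 1.3186)
y(r, L) = 8 + L + r (y(r, L) = (L + r) + 8 = 8 + L + r)
K(H) = 155 - 31*H (K(H) = -31*(H - 5) = -31*(-5 + H) = 155 - 31*H)
(W + K(176)) + y(181, -94) = (33509/25412 + (155 - 31*176)) + (8 - 94 + 181) = (33509/25412 + (155 - 5456)) + 95 = (33509/25412 - 5301) + 95 = -134675503/25412 + 95 = -132261363/25412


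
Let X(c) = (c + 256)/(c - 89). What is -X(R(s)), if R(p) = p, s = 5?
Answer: 87/28 ≈ 3.1071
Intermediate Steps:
X(c) = (256 + c)/(-89 + c)
-X(R(s)) = -(256 + 5)/(-89 + 5) = -261/(-84) = -(-1)*261/84 = -1*(-87/28) = 87/28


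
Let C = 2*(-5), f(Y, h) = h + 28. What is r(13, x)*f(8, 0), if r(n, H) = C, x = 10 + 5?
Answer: -280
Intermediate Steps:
f(Y, h) = 28 + h
x = 15
C = -10
r(n, H) = -10
r(13, x)*f(8, 0) = -10*(28 + 0) = -10*28 = -280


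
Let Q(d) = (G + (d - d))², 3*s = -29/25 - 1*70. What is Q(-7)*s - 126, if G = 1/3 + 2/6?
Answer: -30722/225 ≈ -136.54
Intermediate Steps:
G = ⅔ (G = 1*(⅓) + 2*(⅙) = ⅓ + ⅓ = ⅔ ≈ 0.66667)
s = -593/25 (s = (-29/25 - 1*70)/3 = (-29*1/25 - 70)/3 = (-29/25 - 70)/3 = (⅓)*(-1779/25) = -593/25 ≈ -23.720)
Q(d) = 4/9 (Q(d) = (⅔ + (d - d))² = (⅔ + 0)² = (⅔)² = 4/9)
Q(-7)*s - 126 = (4/9)*(-593/25) - 126 = -2372/225 - 126 = -30722/225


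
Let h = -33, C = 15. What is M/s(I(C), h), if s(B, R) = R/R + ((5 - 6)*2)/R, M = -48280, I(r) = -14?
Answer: -318648/7 ≈ -45521.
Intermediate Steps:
s(B, R) = 1 - 2/R (s(B, R) = 1 + (-1*2)/R = 1 - 2/R)
M/s(I(C), h) = -48280*(-33/(-2 - 33)) = -48280/((-1/33*(-35))) = -48280/35/33 = -48280*33/35 = -318648/7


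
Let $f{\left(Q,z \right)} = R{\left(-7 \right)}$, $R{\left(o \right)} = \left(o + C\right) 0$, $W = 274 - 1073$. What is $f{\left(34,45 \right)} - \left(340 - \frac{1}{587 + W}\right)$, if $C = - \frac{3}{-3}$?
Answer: $- \frac{72081}{212} \approx -340.0$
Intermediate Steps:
$W = -799$ ($W = 274 - 1073 = -799$)
$C = 1$ ($C = \left(-3\right) \left(- \frac{1}{3}\right) = 1$)
$R{\left(o \right)} = 0$ ($R{\left(o \right)} = \left(o + 1\right) 0 = \left(1 + o\right) 0 = 0$)
$f{\left(Q,z \right)} = 0$
$f{\left(34,45 \right)} - \left(340 - \frac{1}{587 + W}\right) = 0 - \left(340 - \frac{1}{587 - 799}\right) = 0 - \left(340 - \frac{1}{-212}\right) = 0 - \frac{72081}{212} = - \frac{72081}{212}$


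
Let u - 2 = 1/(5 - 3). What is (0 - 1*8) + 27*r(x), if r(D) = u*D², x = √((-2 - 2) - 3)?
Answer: -961/2 ≈ -480.50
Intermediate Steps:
u = 5/2 (u = 2 + 1/(5 - 3) = 2 + 1/2 = 2 + ½ = 5/2 ≈ 2.5000)
x = I*√7 (x = √(-4 - 3) = √(-7) = I*√7 ≈ 2.6458*I)
r(D) = 5*D²/2
(0 - 1*8) + 27*r(x) = (0 - 1*8) + 27*(5*(I*√7)²/2) = (0 - 8) + 27*((5/2)*(-7)) = -8 + 27*(-35/2) = -8 - 945/2 = -961/2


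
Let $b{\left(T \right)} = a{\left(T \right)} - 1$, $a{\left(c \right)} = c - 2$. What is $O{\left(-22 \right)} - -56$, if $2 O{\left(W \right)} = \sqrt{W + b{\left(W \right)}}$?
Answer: $56 + \frac{i \sqrt{47}}{2} \approx 56.0 + 3.4278 i$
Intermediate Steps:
$a{\left(c \right)} = -2 + c$
$b{\left(T \right)} = -3 + T$ ($b{\left(T \right)} = \left(-2 + T\right) - 1 = -3 + T$)
$O{\left(W \right)} = \frac{\sqrt{-3 + 2 W}}{2}$ ($O{\left(W \right)} = \frac{\sqrt{W + \left(-3 + W\right)}}{2} = \frac{\sqrt{-3 + 2 W}}{2}$)
$O{\left(-22 \right)} - -56 = \frac{\sqrt{-3 + 2 \left(-22\right)}}{2} - -56 = \frac{\sqrt{-3 - 44}}{2} + 56 = \frac{\sqrt{-47}}{2} + 56 = \frac{i \sqrt{47}}{2} + 56 = 56 + \frac{i \sqrt{47}}{2}$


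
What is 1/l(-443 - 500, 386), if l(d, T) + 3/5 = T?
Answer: 5/1927 ≈ 0.0025947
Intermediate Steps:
l(d, T) = -⅗ + T
1/l(-443 - 500, 386) = 1/(-⅗ + 386) = 1/(1927/5) = 5/1927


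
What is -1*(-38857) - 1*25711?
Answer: 13146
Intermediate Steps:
-1*(-38857) - 1*25711 = 38857 - 25711 = 13146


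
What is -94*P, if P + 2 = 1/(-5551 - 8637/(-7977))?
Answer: 1387304593/7378615 ≈ 188.02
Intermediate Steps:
P = -29517119/14757230 (P = -2 + 1/(-5551 - 8637/(-7977)) = -2 + 1/(-5551 - 8637*(-1/7977)) = -2 + 1/(-5551 + 2879/2659) = -2 + 1/(-14757230/2659) = -2 - 2659/14757230 = -29517119/14757230 ≈ -2.0002)
-94*P = -94*(-29517119/14757230) = 1387304593/7378615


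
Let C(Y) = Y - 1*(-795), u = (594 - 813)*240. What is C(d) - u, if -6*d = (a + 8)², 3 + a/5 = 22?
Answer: 309521/6 ≈ 51587.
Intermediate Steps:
a = 95 (a = -15 + 5*22 = -15 + 110 = 95)
d = -10609/6 (d = -(95 + 8)²/6 = -⅙*103² = -⅙*10609 = -10609/6 ≈ -1768.2)
u = -52560 (u = -219*240 = -52560)
C(Y) = 795 + Y (C(Y) = Y + 795 = 795 + Y)
C(d) - u = (795 - 10609/6) - 1*(-52560) = -5839/6 + 52560 = 309521/6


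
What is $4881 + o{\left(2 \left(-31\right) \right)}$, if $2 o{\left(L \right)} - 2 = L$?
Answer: $4851$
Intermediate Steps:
$o{\left(L \right)} = 1 + \frac{L}{2}$
$4881 + o{\left(2 \left(-31\right) \right)} = 4881 + \left(1 + \frac{2 \left(-31\right)}{2}\right) = 4881 + \left(1 + \frac{1}{2} \left(-62\right)\right) = 4881 + \left(1 - 31\right) = 4881 - 30 = 4851$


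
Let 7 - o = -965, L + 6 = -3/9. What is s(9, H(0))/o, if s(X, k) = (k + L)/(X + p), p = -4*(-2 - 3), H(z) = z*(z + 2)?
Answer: -19/84564 ≈ -0.00022468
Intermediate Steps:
H(z) = z*(2 + z)
p = 20 (p = -4*(-5) = 20)
L = -19/3 (L = -6 - 3/9 = -6 - 3*⅑ = -6 - ⅓ = -19/3 ≈ -6.3333)
s(X, k) = (-19/3 + k)/(20 + X) (s(X, k) = (k - 19/3)/(X + 20) = (-19/3 + k)/(20 + X))
o = 972 (o = 7 - 1*(-965) = 7 + 965 = 972)
s(9, H(0))/o = ((-19/3 + 0*(2 + 0))/(20 + 9))/972 = ((-19/3 + 0*2)/29)*(1/972) = ((-19/3 + 0)/29)*(1/972) = ((1/29)*(-19/3))*(1/972) = -19/87*1/972 = -19/84564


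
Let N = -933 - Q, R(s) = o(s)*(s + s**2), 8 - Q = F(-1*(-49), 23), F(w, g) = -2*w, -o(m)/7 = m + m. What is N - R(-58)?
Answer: -2685511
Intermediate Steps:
o(m) = -14*m (o(m) = -7*(m + m) = -14*m)
Q = 106 (Q = 8 - (-2)*(-1*(-49)) = 8 - (-2)*49 = 8 - 1*(-98) = 8 + 98 = 106)
R(s) = -14*s*(s + s**2) (R(s) = (-14*s)*(s + s**2) = -14*s*(s + s**2))
N = -1039 (N = -933 - 1*106 = -933 - 106 = -1039)
N - R(-58) = -1039 - 14*(-58)**2*(-1 - 1*(-58)) = -1039 - 14*3364*(-1 + 58) = -1039 - 14*3364*57 = -1039 - 1*2684472 = -1039 - 2684472 = -2685511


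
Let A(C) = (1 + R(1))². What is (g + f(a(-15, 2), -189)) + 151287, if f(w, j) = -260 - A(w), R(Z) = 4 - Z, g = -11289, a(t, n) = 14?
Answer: 139722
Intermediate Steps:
A(C) = 16 (A(C) = (1 + (4 - 1*1))² = (1 + (4 - 1))² = (1 + 3)² = 4² = 16)
f(w, j) = -276 (f(w, j) = -260 - 1*16 = -260 - 16 = -276)
(g + f(a(-15, 2), -189)) + 151287 = (-11289 - 276) + 151287 = -11565 + 151287 = 139722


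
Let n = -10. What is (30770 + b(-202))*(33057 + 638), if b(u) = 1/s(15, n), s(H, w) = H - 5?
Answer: 2073597039/2 ≈ 1.0368e+9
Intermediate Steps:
s(H, w) = -5 + H
b(u) = ⅒ (b(u) = 1/(-5 + 15) = 1/10 = ⅒)
(30770 + b(-202))*(33057 + 638) = (30770 + ⅒)*(33057 + 638) = (307701/10)*33695 = 2073597039/2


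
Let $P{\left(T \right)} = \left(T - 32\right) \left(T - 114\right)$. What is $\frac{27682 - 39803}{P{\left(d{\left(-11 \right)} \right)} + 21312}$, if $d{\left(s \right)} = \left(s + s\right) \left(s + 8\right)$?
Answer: $- \frac{12121}{19680} \approx -0.6159$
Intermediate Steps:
$d{\left(s \right)} = 2 s \left(8 + s\right)$
$P{\left(T \right)} = \left(-114 + T\right) \left(-32 + T\right)$ ($P{\left(T \right)} = \left(-32 + T\right) \left(-114 + T\right) = \left(-114 + T\right) \left(-32 + T\right)$)
$\frac{27682 - 39803}{P{\left(d{\left(-11 \right)} \right)} + 21312} = \frac{27682 - 39803}{\left(3648 + \left(2 \left(-11\right) \left(8 - 11\right)\right)^{2} - 146 \cdot 2 \left(-11\right) \left(8 - 11\right)\right) + 21312} = - \frac{12121}{\left(3648 + \left(2 \left(-11\right) \left(-3\right)\right)^{2} - 146 \cdot 2 \left(-11\right) \left(-3\right)\right) + 21312} = - \frac{12121}{\left(3648 + 66^{2} - 9636\right) + 21312} = - \frac{12121}{\left(3648 + 4356 - 9636\right) + 21312} = - \frac{12121}{-1632 + 21312} = - \frac{12121}{19680}$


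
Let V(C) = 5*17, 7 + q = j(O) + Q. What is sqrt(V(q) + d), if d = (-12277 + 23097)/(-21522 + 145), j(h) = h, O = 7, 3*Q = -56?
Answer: 5*sqrt(1544466873)/21377 ≈ 9.1920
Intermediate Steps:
Q = -56/3 (Q = (1/3)*(-56) = -56/3 ≈ -18.667)
q = -56/3 (q = -7 + (7 - 56/3) = -7 - 35/3 = -56/3 ≈ -18.667)
V(C) = 85
d = -10820/21377 (d = 10820/(-21377) = 10820*(-1/21377) = -10820/21377 ≈ -0.50615)
sqrt(V(q) + d) = sqrt(85 - 10820/21377) = sqrt(1806225/21377) = 5*sqrt(1544466873)/21377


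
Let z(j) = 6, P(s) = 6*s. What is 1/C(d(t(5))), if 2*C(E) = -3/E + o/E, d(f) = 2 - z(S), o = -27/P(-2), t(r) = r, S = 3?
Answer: 32/3 ≈ 10.667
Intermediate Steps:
o = 9/4 (o = -27/(6*(-2)) = -27/(-12) = -27*(-1/12) = 9/4 ≈ 2.2500)
d(f) = -4 (d(f) = 2 - 1*6 = 2 - 6 = -4)
C(E) = -3/(8*E) (C(E) = (-3/E + 9/(4*E))/2 = (-3/(4*E))/2 = -3/(8*E))
1/C(d(t(5))) = 1/(-3/8/(-4)) = 1/(-3/8*(-¼)) = 1/(3/32) = 32/3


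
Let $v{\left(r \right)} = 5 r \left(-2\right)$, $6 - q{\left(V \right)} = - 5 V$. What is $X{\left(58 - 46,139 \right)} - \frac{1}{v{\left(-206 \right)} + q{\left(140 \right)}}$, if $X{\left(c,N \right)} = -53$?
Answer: $- \frac{146599}{2766} \approx -53.0$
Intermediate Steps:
$q{\left(V \right)} = 6 + 5 V$ ($q{\left(V \right)} = 6 - - 5 V = 6 + 5 V$)
$v{\left(r \right)} = - 10 r$
$X{\left(58 - 46,139 \right)} - \frac{1}{v{\left(-206 \right)} + q{\left(140 \right)}} = -53 - \frac{1}{\left(-10\right) \left(-206\right) + \left(6 + 5 \cdot 140\right)} = -53 - \frac{1}{2060 + \left(6 + 700\right)} = -53 - \frac{1}{2060 + 706} = -53 - \frac{1}{2766} = - \frac{146599}{2766}$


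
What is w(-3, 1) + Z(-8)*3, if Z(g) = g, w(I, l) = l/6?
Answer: -143/6 ≈ -23.833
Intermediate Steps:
w(I, l) = l/6 (w(I, l) = l*(1/6) = l/6)
w(-3, 1) + Z(-8)*3 = (1/6)*1 - 8*3 = 1/6 - 24 = -143/6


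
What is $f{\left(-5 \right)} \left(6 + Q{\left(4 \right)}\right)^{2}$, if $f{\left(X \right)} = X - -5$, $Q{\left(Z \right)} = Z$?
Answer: $0$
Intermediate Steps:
$f{\left(X \right)} = 5 + X$ ($f{\left(X \right)} = X + 5 = 5 + X$)
$f{\left(-5 \right)} \left(6 + Q{\left(4 \right)}\right)^{2} = \left(5 - 5\right) \left(6 + 4\right)^{2} = 0 \cdot 10^{2} = 0 \cdot 100 = 0$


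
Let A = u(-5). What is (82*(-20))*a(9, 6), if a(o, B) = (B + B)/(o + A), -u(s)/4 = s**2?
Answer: 19680/91 ≈ 216.26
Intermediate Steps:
u(s) = -4*s**2
A = -100 (A = -4*(-5)**2 = -4*25 = -100)
a(o, B) = 2*B/(-100 + o) (a(o, B) = (B + B)/(o - 100) = (2*B)/(-100 + o) = 2*B/(-100 + o))
(82*(-20))*a(9, 6) = (82*(-20))*(2*6/(-100 + 9)) = -3280*6/(-91) = -3280*6*(-1)/91 = -1640*(-12/91) = 19680/91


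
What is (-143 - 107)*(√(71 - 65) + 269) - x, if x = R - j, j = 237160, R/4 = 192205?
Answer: -598910 - 250*√6 ≈ -5.9952e+5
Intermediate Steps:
R = 768820 (R = 4*192205 = 768820)
x = 531660 (x = 768820 - 1*237160 = 768820 - 237160 = 531660)
(-143 - 107)*(√(71 - 65) + 269) - x = (-143 - 107)*(√(71 - 65) + 269) - 1*531660 = -250*(√6 + 269) - 531660 = -250*(269 + √6) - 531660 = (-67250 - 250*√6) - 531660 = -598910 - 250*√6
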